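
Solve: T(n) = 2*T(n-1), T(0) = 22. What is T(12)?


Unrolling:
T(12) = 2*T(11) = 2^2*T(10) = ... = 2^12*T(0)
= 2^12 * 22
= 4096 * 22 = 90112


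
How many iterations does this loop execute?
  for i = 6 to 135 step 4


The loop variable i takes values starting at 6 and increments by 4 each iteration.
Sequence: i = 6, 10, 14, 18, 22, 26, 30, 34, 38, ...
The upper bound 135 is inclusive, so the count is floor((last - first) / step) + 1:
floor((135 - 6) / 4) + 1 = floor(129/4) + 1 = 32 + 1 = 33


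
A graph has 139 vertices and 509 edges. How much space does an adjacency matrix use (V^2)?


Adjacency matrix: V x V grid of entries
Space = V^2 = 139^2 = 139 * 139 = 19321


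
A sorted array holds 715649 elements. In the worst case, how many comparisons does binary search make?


Halving sequence: 715649 -> 357824 -> 178912 -> 89456 -> 44728 -> 22364 -> 11182 -> 5591 -> 2795 -> 1397 -> 698 -> 349 -> 174 -> 87 -> 43 -> 21 -> 10 -> 5 -> 2 -> 1
Number of halvings = 19
Max comparisons = 19 + 1 = 20


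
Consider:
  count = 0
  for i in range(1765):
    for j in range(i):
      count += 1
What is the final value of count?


For each i, the inner loop runs i times:
  i=0: inner runs 0 times
  i=1: inner runs 1 time
  i=2: inner runs 2 times
  i=3: inner runs 3 times
  i=4: inner runs 4 times
  i=5: inner runs 5 times
  i=6: inner runs 6 times
  i=7: inner runs 7 times
  ...
Total = 0 + 1 + 2 + ... + 1764 = 1765*(1765-1)/2 = 1556730


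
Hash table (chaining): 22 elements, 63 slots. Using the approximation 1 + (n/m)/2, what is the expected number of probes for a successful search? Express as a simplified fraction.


Computing expected probes:
alpha = 22/63
= 1 + alpha/2
= 1 + 22/(2*63)
= (2*63 + 22) / (2*63)
= 148/126 = 74/63


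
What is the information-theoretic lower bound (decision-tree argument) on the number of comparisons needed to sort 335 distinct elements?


A binary decision tree of height h has at most 2^h leaves and needs at least n! of them, so h >= ceil(log2(n!)).
335! is far too large to multiply out, so use Stirling's series:
  ln(n!) ~ n ln n - n + (1/2) ln(2 pi n) + 1/(12n)  (error below 1/(360 n^3), negligible here)
  ln(335) = 5.8141305
  n ln n = 335 * 5.8141305 = 1947.7337
  (1/2) ln(2 pi * 335) = (1/2) ln(2104.8671) = 3.8260
  1/(12*335) = 0.0002
  ln(335!) ~ 1947.7337 - 335 + 3.8260 + 0.0002 = 1616.5599
Convert to base 2: log2(335!) = 1616.5599 / ln 2 = 1616.5599 / 0.69314718 = 2332.2030
ceil(2332.2030) = 2333


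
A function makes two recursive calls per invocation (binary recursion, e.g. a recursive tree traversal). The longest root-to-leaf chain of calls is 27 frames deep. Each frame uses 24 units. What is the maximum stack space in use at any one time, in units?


Binary recursion: the two calls run one after the other, so only one root-to-leaf chain of frames is on the stack at a time.
Maximum depth (longest chain) = 27 frames
Each frame = 24 units
Max stack space = 27 * 24 = 648


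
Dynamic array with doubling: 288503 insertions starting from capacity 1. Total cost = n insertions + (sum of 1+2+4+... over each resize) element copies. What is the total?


n = 288503
Insertion costs: 288503
Resizes copy 1, 2, 4, ... up to the largest power of 2 that is <= n-1 = 288502, i.e. 262144.
Copy costs = 1 + 2 + 4 + 8 + 16 + 32 + 64 + 128 + 256 + 512 + 1024 + 2048 + 4096 + 8192 + 16384 + 32768 + 65536 + 131072 + 262144 = 524287
Total = 288503 + 524287 = 812790


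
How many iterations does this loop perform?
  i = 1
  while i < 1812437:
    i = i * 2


The loop variable doubles each iteration:
i = 1 -> 2 -> 4 -> 8 -> 16 -> 32 -> 64 -> 128 -> 256 -> 512 -> 1024 -> 2048 -> 4096 -> 8192 -> 16384 -> 32768 -> 65536 -> 131072 -> 262144 -> 524288 -> 1048576 -> 2097152 (stop, 2097152 >= 1812437)
Number of doublings = ceil(log2(1812437)) = 21


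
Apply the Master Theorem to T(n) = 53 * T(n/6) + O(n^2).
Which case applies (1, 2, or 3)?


The Master Theorem: T(n) = a*T(n/b) + O(n^c)
  a = 53, b = 6, c = 2
log_b(a) = log_6(53) ~ 2.216
Compare b^c with a: 6^2 = 36 < 53, so c < log_b(a).
Since c < log_b(a), Case 1 applies.
T(n) = O(n^(log_6 53)) ~ O(n^2.216)
Master Theorem case = 1


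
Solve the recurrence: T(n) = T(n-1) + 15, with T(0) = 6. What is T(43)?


Unrolling the recurrence:
T(43) = T(42) + 15
       = T(41) + 15 + 15
       = T(40) + 15*3
       ...
       = T(0) + 15*43
       = 6 + 645 = 651


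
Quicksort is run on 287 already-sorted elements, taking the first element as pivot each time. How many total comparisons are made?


Sum of comparisons per partition:
286 + 285 + ... + 1 + 0
= 287 * (287 - 1) / 2
= 287 * 286 / 2
= 41041


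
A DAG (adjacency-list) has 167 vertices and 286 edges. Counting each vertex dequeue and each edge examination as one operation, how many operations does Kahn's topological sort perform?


V = 167 (vertex processing)
E = 286 (edge processing)
V + E = 167 + 286 = 453


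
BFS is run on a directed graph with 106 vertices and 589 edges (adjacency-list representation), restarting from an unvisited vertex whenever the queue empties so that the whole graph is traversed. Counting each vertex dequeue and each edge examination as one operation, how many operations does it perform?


A full BFS traversal dequeues each vertex exactly once and examines each directed edge exactly once.
V = 106 (vertex processing cost)
E = 589 (edge examination cost)
Total operations proportional to V + E = 106 + 589 = 695


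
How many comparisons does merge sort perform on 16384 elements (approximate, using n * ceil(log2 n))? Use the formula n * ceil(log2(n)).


Recursion depth: ceil(log2(16384)) = 14
Each recursion level merges n = 16384 elements
Total = 16384 * 14 = 229376


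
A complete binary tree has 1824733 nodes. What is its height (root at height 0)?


In a complete binary tree, level k holds nodes 2^k .. 2^(k+1)-1 (1-indexed).
Height = floor(log2(n)) = floor(log2(1824733)) = 20
Check: 2^20 = 1048576 <= 1824733 < 2097152 = 2^21


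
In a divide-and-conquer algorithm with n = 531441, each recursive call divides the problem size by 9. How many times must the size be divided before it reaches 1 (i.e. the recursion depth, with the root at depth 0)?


Number of divisions = log_9(531441)
Sizes: 531441 -> 59049 -> 6561 -> 729 -> 81 -> 9 -> 1 (6 divisions)
Recursion depth = 6


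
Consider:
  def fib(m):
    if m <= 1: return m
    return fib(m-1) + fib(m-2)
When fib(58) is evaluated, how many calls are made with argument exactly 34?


Let N(m) = number of times fib(m) is called while evaluating fib(58).
N(58) = 1 (the initial call).
N(57) = 1 (only fib(58) calls it).
For 1 <= m <= 56: fib(m) is called by fib(m+1) and fib(m+2), so
  N(m) = N(m+1) + N(m+2).
fib(0) is called only by fib(2), so N(0) = N(2).
Walk down from m=58:
  N(58)=1, N(57)=1, N(56)=2, N(55)=3, N(54)=5, N(53)=8, N(52)=13, N(51)=21, N(50)=34, N(49)=55, N(48)=89, N(47)=144, N(46)=233, N(45)=377, N(44)=610, N(43)=987, N(42)=1597, N(41)=2584, N(40)=4181, N(39)=6765, N(38)=10946, N(37)=17711, N(36)=28657, N(35)=46368, N(34)=75025
N(34) = 75025


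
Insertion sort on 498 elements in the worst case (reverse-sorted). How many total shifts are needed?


In the worst case (reverse-sorted), each element shifts past all previous:
  Element 1: 1 shifts
  Element 2: 2 shifts
  Element 3: 3 shifts
  Element 4: 4 shifts
  Element 5: 5 shifts
  ...
  Element 497: 497 shifts
Total = 1 + 2 + ... + 497
= 498*(498-1)/2 = 123753


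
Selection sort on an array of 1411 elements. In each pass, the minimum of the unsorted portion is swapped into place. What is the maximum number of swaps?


Selection sort performs one swap per pass:
  Pass 1: find min in positions 0 to 1410, swap with position 0
  Pass 2: find min in positions 1 to 1410, swap with position 1
  Pass 3: find min in positions 2 to 1410, swap with position 2
  Pass 4: find min in positions 3 to 1410, swap with position 3
  Pass 5: find min in positions 4 to 1410, swap with position 4
  ... (1405 more passes)
Total passes (and swaps) = n - 1 = 1411 - 1 = 1410


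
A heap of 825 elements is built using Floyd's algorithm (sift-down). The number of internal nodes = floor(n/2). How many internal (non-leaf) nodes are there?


Leaf nodes occupy roughly half the array.
Sift-down is called for each internal node, starting from the last one.
Internal nodes = floor(n/2) = floor(825/2) = 412


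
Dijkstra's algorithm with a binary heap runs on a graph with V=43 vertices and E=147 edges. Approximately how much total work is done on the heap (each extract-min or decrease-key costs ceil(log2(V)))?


Dijkstra with a binary heap: each vertex is extracted once, each edge may relax once.
Each heap operation costs O(log V).
V + E = 43 + 147 = 190
ceil(log2(43)) = 6 (since 2^5 = 32 < 43 <= 64 = 2^6)
Total heap work = (V+E) * ceil(log2(V)) = 190 * 6 = 1140


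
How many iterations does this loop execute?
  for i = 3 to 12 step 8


The loop variable i takes values starting at 3 and increments by 8 each iteration.
Sequence: i = 3, 11
The upper bound 12 is inclusive, so the count is floor((last - first) / step) + 1:
floor((12 - 3) / 8) + 1 = floor(9/8) + 1 = 1 + 1 = 2


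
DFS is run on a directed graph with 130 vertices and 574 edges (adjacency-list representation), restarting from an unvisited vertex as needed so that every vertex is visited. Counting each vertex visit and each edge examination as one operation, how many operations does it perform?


A full DFS traversal processes each vertex exactly once (push/pop on stack).
Each directed edge is examined once.
V = 130, E = 574
V + E = 704


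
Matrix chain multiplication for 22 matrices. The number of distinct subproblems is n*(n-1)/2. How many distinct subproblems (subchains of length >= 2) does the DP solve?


Subproblems are indexed by (i, j) where i < j.
Number of such pairs = n*(n-1)/2
= 22 * 21 / 2
= 231


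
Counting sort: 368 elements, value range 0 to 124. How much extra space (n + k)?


n = 368 (output array)
k = 125 (count array for 125 distinct values)
Extra space = 368 + 125 = 493


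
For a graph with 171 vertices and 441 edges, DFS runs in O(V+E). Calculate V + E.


A full DFS traversal visits each vertex once and examines each edge once.
V = 171
E = 441
Sum = 171 + 441 = 612


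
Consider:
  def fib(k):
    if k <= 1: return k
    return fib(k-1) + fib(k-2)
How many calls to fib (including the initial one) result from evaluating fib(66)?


Let C(m) = total calls to evaluate fib(m). Then C(0)=C(1)=1, and
C(m) = 1 + C(m-1) + C(m-2) for m >= 2.
Build the table (each entry = 1 + previous two):
  C(0) = 1
  C(1) = 1
  C(2) = 1 + 1 + 1 = 3
  C(3) = 1 + 3 + 1 = 5
  C(4) = 1 + 5 + 3 = 9
  C(5) = 1 + 9 + 5 = 15
  C(6) = 1 + 15 + 9 = 25
  C(7) = 1 + 25 + 15 = 41
  C(8) = 1 + 41 + 25 = 67
  C(9) = 1 + 67 + 41 = 109
  C(10) = 1 + 109 + 67 = 177
  C(11) = 1 + 177 + 109 = 287
  C(12) = 1 + 287 + 177 = 465
  C(13) = 1 + 465 + 287 = 753
  C(14) = 1 + 753 + 465 = 1219
  C(15) = 1 + 1219 + 753 = 1973
  C(16) = 1 + 1973 + 1219 = 3193
  C(17) = 1 + 3193 + 1973 = 5167
  C(18) = 1 + 5167 + 3193 = 8361
  C(19) = 1 + 8361 + 5167 = 13529
  C(20) = 1 + 13529 + 8361 = 21891
  C(21) = 1 + 21891 + 13529 = 35421
  C(22) = 1 + 35421 + 21891 = 57313
  C(23) = 1 + 57313 + 35421 = 92735
  C(24) = 1 + 92735 + 57313 = 150049
  C(25) = 1 + 150049 + 92735 = 242785
  C(26) = 1 + 242785 + 150049 = 392835
  C(27) = 1 + 392835 + 242785 = 635621
  C(28) = 1 + 635621 + 392835 = 1028457
  C(29) = 1 + 1028457 + 635621 = 1664079
  C(30) = 1 + 1664079 + 1028457 = 2692537
  C(31) = 1 + 2692537 + 1664079 = 4356617
  C(32) = 1 + 4356617 + 2692537 = 7049155
  C(33) = 1 + 7049155 + 4356617 = 11405773
  C(34) = 1 + 11405773 + 7049155 = 18454929
  C(35) = 1 + 18454929 + 11405773 = 29860703
  C(36) = 1 + 29860703 + 18454929 = 48315633
  C(37) = 1 + 48315633 + 29860703 = 78176337
  C(38) = 1 + 78176337 + 48315633 = 126491971
  C(39) = 1 + 126491971 + 78176337 = 204668309
  C(40) = 1 + 204668309 + 126491971 = 331160281
  C(41) = 1 + 331160281 + 204668309 = 535828591
  C(42) = 1 + 535828591 + 331160281 = 866988873
  C(43) = 1 + 866988873 + 535828591 = 1402817465
  C(44) = 1 + 1402817465 + 866988873 = 2269806339
  C(45) = 1 + 2269806339 + 1402817465 = 3672623805
  C(46) = 1 + 3672623805 + 2269806339 = 5942430145
  C(47) = 1 + 5942430145 + 3672623805 = 9615053951
  C(48) = 1 + 9615053951 + 5942430145 = 15557484097
  C(49) = 1 + 15557484097 + 9615053951 = 25172538049
  C(50) = 1 + 25172538049 + 15557484097 = 40730022147
  C(51) = 1 + 40730022147 + 25172538049 = 65902560197
  C(52) = 1 + 65902560197 + 40730022147 = 106632582345
  C(53) = 1 + 106632582345 + 65902560197 = 172535142543
  C(54) = 1 + 172535142543 + 106632582345 = 279167724889
  C(55) = 1 + 279167724889 + 172535142543 = 451702867433
  C(56) = 1 + 451702867433 + 279167724889 = 730870592323
  C(57) = 1 + 730870592323 + 451702867433 = 1182573459757
  C(58) = 1 + 1182573459757 + 730870592323 = 1913444052081
  C(59) = 1 + 1913444052081 + 1182573459757 = 3096017511839
  C(60) = 1 + 3096017511839 + 1913444052081 = 5009461563921
  C(61) = 1 + 5009461563921 + 3096017511839 = 8105479075761
  C(62) = 1 + 8105479075761 + 5009461563921 = 13114940639683
  C(63) = 1 + 13114940639683 + 8105479075761 = 21220419715445
  C(64) = 1 + 21220419715445 + 13114940639683 = 34335360355129
  C(65) = 1 + 34335360355129 + 21220419715445 = 55555780070575
  C(66) = 1 + 55555780070575 + 34335360355129 = 89891140425705
Total calls for fib(66) = 89891140425705


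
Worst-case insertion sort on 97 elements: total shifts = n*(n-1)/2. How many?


Sum of shifts = 1 + 2 + 3 + ... + 96
= 97 * 96 / 2
= 9312 / 2
= 4656


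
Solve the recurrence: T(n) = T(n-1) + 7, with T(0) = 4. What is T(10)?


Unrolling the recurrence:
T(10) = T(9) + 7
       = T(8) + 7 + 7
       = T(7) + 7*3
       ...
       = T(0) + 7*10
       = 4 + 70 = 74


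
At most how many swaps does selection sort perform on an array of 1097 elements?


Each of the 1096 passes places one element in its final position.
Pass 1: swap minimum into position 0
Pass 2: swap minimum of remaining into position 1
...
Pass 1096: last two elements, one swap
Maximum swaps = 1097 - 1 = 1096


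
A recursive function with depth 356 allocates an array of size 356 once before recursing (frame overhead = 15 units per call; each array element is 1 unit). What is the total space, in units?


Array allocation: 356 units (allocated once)
Stack frames: 356 deep * 15 per frame = 5340 units
Total = 356 + 5340 = 5696


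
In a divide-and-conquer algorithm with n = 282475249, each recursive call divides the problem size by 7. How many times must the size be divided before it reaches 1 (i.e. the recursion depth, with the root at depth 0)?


Number of divisions = log_7(282475249)
Sizes: 282475249 -> 40353607 -> 5764801 -> 823543 -> 117649 -> 16807 -> 2401 -> 343 -> 49 -> 7 -> 1 (10 divisions)
Recursion depth = 10


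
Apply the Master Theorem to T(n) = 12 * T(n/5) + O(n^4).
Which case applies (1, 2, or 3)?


The Master Theorem: T(n) = a*T(n/b) + O(n^c)
  a = 12, b = 5, c = 4
log_b(a) = log_5(12) ~ 1.544
Compare b^c with a: 5^4 = 625 > 12, so c > log_b(a).
Since c > log_b(a), Case 3 applies.
T(n) = O(n^4)
Master Theorem case = 3


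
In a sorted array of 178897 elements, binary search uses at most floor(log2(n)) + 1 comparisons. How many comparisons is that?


Halving sequence: 178897 -> 89448 -> 44724 -> 22362 -> 11181 -> 5590 -> 2795 -> 1397 -> 698 -> 349 -> 174 -> 87 -> 43 -> 21 -> 10 -> 5 -> 2 -> 1
Number of halvings = 17
Max comparisons = 17 + 1 = 18


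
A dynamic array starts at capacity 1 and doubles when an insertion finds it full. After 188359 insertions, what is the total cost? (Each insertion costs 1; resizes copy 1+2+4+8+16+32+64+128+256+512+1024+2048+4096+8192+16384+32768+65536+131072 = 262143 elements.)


Insertion cost: 188359 (one per element)
Resizes occur just before inserting elements 2, 3, 5, 9, ...
Elements copied at each resize: 1 + 2 + 4 + 8 + 16 + 32 + 64 + 128 + 256 + 512 + 1024 + 2048 + 4096 + 8192 + 16384 + 32768 + 65536 + 131072
Sum of copies = 262143 (geometric series: 2^k - 1)
Total = 188359 + 262143 = 450502


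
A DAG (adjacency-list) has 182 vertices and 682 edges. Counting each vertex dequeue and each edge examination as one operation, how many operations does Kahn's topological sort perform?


V = 182 (vertex processing)
E = 682 (edge processing)
V + E = 182 + 682 = 864


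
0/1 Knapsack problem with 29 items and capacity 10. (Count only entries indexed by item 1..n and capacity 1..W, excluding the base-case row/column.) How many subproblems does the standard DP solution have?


The DP table is indexed by (item, capacity).
Rows: 29 items
Columns: 10 capacity values (1 to W)
Total subproblems = 29 * 10 = 290


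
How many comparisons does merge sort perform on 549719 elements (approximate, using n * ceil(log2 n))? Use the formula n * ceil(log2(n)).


Recursion depth: ceil(log2(549719)) = 20
Each recursion level merges n = 549719 elements
Total = 549719 * 20 = 10994380


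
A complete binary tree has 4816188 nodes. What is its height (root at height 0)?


In a complete binary tree, level k holds nodes 2^k .. 2^(k+1)-1 (1-indexed).
Height = floor(log2(n)) = floor(log2(4816188)) = 22
Check: 2^22 = 4194304 <= 4816188 < 8388608 = 2^23


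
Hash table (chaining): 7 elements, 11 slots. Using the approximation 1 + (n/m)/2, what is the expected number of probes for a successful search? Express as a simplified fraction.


Computing expected probes:
alpha = 7/11
= 1 + alpha/2
= 1 + 7/(2*11)
= (2*11 + 7) / (2*11)
= 29/22


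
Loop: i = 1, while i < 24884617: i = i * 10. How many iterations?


i multiplies by 10 each step:
i = 1 -> 10 -> 100 -> 1000 -> 10000 -> 100000 -> 1000000 -> 10000000 -> 100000000 (stop)
Iterations = ceil(log_10(24884617)) = 8


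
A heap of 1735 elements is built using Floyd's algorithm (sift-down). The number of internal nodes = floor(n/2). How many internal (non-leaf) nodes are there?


Leaf nodes occupy roughly half the array.
Sift-down is called for each internal node, starting from the last one.
Internal nodes = floor(n/2) = floor(1735/2) = 867


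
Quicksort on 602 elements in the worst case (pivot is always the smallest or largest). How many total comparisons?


In the worst case, each partition step picks the worst pivot:
  Partition 1: 601 comparisons (n-1 elements to compare)
  Partition 2: 600 comparisons
  Partition 3: 599 comparisons
  Partition 4: 598 comparisons
  Partition 5: 597 comparisons
  ...
  Last partition: 0 comparisons
Total = (n-1) + (n-2) + ... + 1 + 0 = n*(n-1)/2
= 602*601/2 = 180901


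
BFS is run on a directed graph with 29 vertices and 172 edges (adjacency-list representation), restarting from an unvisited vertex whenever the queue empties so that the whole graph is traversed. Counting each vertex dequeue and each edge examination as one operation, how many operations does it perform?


A full BFS traversal dequeues each vertex exactly once and examines each directed edge exactly once.
V = 29 (vertex processing cost)
E = 172 (edge examination cost)
Total operations proportional to V + E = 29 + 172 = 201


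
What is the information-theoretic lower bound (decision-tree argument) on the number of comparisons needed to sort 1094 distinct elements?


A binary decision tree of height h has at most 2^h leaves and needs at least n! of them, so h >= ceil(log2(n!)).
1094! is far too large to multiply out, so use Stirling's series:
  ln(n!) ~ n ln n - n + (1/2) ln(2 pi n) + 1/(12n)  (error below 1/(360 n^3), negligible here)
  ln(1094) = 6.9975960
  n ln n = 1094 * 6.9975960 = 7655.3700
  (1/2) ln(2 pi * 1094) = (1/2) ln(6873.8047) = 4.4177
  1/(12*1094) = 0.0001
  ln(1094!) ~ 7655.3700 - 1094 + 4.4177 + 0.0001 = 6565.7878
Convert to base 2: log2(1094!) = 6565.7878 / ln 2 = 6565.7878 / 0.69314718 = 9472.4295
ceil(9472.4295) = 9473


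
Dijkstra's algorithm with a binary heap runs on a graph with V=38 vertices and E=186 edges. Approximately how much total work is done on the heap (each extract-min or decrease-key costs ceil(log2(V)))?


Dijkstra with a binary heap: each vertex is extracted once, each edge may relax once.
Each heap operation costs O(log V).
V + E = 38 + 186 = 224
ceil(log2(38)) = 6 (since 2^5 = 32 < 38 <= 64 = 2^6)
Total heap work = (V+E) * ceil(log2(V)) = 224 * 6 = 1344


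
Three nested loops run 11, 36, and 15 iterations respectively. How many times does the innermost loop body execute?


Loop 1 (outermost): 11 iterations
Loop 2 (middle): 36 iterations per outer
Loop 3 (innermost): 15 iterations per middle
Total = 11 * 36 * 15 = 5940


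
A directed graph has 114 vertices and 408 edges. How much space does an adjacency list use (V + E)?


Adjacency list: one list head per vertex + one entry per edge
Vertex heads: 114
Edge entries: 408
Total = 114 + 408 = 522


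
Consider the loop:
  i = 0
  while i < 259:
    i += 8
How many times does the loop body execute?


Starting at i = 0, each iteration adds 8.
Iterations until i >= 259:
  Iteration 1: i = 0 -> i = 8
  Iteration 2: i = 8 -> i = 16
  Iteration 3: i = 16 -> i = 24
  Iteration 4: i = 24 -> i = 32
  Iteration 5: i = 32 -> i = 40
  Iteration 6: i = 40 -> i = 48
  Iteration 7: i = 48 -> i = 56
  Iteration 8: i = 56 -> i = 64
  ... continuing ...
Total iterations = ceil(259/8) = 33


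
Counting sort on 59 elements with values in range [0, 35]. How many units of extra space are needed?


Output array size: 59 (to store sorted result)
Count array size: 36 (one slot per possible value, range 0 to 35)
Total extra space = 59 + 36 = 95


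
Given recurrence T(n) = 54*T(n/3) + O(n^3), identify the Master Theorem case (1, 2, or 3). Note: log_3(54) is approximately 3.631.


Master Theorem parameters: a=54, b=3, c=3
log_b(a) = 3.631
Compare b^c with a: 3^3 = 27 < 54, so c < log_b(a).
Comparing c=3 vs log_b(a)=3.631:
3 < 3.631 => Case 1
Result: T(n) = O(n^(log_3 54)) ~ O(n^3.631)
Master Theorem case = 1


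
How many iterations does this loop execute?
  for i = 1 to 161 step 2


The loop variable i takes values starting at 1 and increments by 2 each iteration.
Sequence: i = 1, 3, 5, 7, 9, 11, 13, 15, 17, ...
The upper bound 161 is inclusive, so the count is floor((last - first) / step) + 1:
floor((161 - 1) / 2) + 1 = floor(160/2) + 1 = 80 + 1 = 81


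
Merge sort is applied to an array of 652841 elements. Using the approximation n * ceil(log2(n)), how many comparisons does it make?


Merge sort divides the array into halves recursively.
Number of levels = ceil(log2(652841)) = 20
At each level, approximately n = 652841 comparisons are needed for merging.
Total comparisons ~ n * ceil(log2(n)) = 652841 * 20 = 13056820


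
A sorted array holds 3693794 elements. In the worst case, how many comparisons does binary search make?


Halving sequence: 3693794 -> 1846897 -> 923448 -> 461724 -> 230862 -> 115431 -> 57715 -> 28857 -> 14428 -> 7214 -> 3607 -> 1803 -> 901 -> 450 -> 225 -> 112 -> 56 -> 28 -> 14 -> 7 -> 3 -> 1
Number of halvings = 21
Max comparisons = 21 + 1 = 22


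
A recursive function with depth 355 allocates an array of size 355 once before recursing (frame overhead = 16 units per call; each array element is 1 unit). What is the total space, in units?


Array allocation: 355 units (allocated once)
Stack frames: 355 deep * 16 per frame = 5680 units
Total = 355 + 5680 = 6035


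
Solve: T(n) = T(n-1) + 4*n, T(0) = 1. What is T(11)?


Expanding the recurrence:
T(11) = T(10) + 4*11
       = T(9) + 4*10 + 4*11
       ...
       = T(0) + 4*(1 + 2 + ... + 11)
       = 1 + 4 * 11*12/2
       = 1 + 4 * 66
       = 1 + 264 = 265


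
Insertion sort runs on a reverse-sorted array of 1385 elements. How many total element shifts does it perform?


Sum of shifts = 1 + 2 + 3 + ... + 1384
= 1385 * 1384 / 2
= 1916840 / 2
= 958420


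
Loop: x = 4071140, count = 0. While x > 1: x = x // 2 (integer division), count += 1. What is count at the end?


The variable x halves each step:
x = 4071140 -> 2035570 -> 1017785 -> 508892 -> 254446 -> 127223 -> 63611 -> 31805 -> 15902 -> 7951 -> 3975 -> 1987 -> 993 -> 496 -> 248 -> 124 -> 62 -> 31 -> 15 -> 7 -> 3 -> 1
Number of halvings = floor(log2(4071140)) = 21


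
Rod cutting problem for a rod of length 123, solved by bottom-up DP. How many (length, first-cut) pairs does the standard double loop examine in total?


For each subproblem length i = 1..123, the inner loop considers i possible first cuts.
Total = 1 + 2 + ... + 123
= 123*(123+1)/2
= 123*124/2 = 7626


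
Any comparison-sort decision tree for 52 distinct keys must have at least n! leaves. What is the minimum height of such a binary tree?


A binary decision tree of height h has at most 2^h leaves and needs at least n! of them, so h >= ceil(log2(n!)).
52! is far too large to multiply out, so use Stirling's series:
  ln(n!) ~ n ln n - n + (1/2) ln(2 pi n) + 1/(12n)  (error below 1/(360 n^3), negligible here)
  ln(52) = 3.9512437
  n ln n = 52 * 3.9512437 = 205.4647
  (1/2) ln(2 pi * 52) = (1/2) ln(326.7256) = 2.8946
  1/(12*52) = 0.0016
  ln(52!) ~ 205.4647 - 52 + 2.8946 + 0.0016 = 156.3609
Convert to base 2: log2(52!) = 156.3609 / ln 2 = 156.3609 / 0.69314718 = 225.5811
ceil(225.5811) = 226


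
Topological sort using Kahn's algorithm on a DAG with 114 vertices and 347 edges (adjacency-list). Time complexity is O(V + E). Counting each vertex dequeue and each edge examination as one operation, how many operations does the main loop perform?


Kahn's algorithm:
  1. Compute in-degrees: O(V + E)
  2. Process queue: each vertex dequeued once (O(V))
     each edge examined once (O(E))
Total = V + E = 114 + 347 = 461


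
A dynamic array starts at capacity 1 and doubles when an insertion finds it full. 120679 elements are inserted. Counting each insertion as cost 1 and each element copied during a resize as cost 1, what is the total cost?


n = 120679
Insertion costs: 120679
Resizes copy 1, 2, 4, ... up to the largest power of 2 that is <= n-1 = 120678, i.e. 65536.
Copy costs = 1 + 2 + 4 + 8 + 16 + 32 + 64 + 128 + 256 + 512 + 1024 + 2048 + 4096 + 8192 + 16384 + 32768 + 65536 = 131071
Total = 120679 + 131071 = 251750


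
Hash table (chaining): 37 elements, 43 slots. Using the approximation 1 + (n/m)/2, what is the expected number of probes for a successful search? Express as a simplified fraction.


Computing expected probes:
alpha = 37/43
= 1 + alpha/2
= 1 + 37/(2*43)
= (2*43 + 37) / (2*43)
= 123/86


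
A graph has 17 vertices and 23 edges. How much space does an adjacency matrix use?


Adjacency matrix: V x V grid of entries
Space = V^2 = 17^2 = 17 * 17 = 289


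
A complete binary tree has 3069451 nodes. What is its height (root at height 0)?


In a complete binary tree, level k holds nodes 2^k .. 2^(k+1)-1 (1-indexed).
Height = floor(log2(n)) = floor(log2(3069451)) = 21
Check: 2^21 = 2097152 <= 3069451 < 4194304 = 2^22


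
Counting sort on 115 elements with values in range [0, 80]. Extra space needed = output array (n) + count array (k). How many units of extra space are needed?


Output array size: 115 (to store sorted result)
Count array size: 81 (one slot per possible value, range 0 to 80)
Total extra space = 115 + 81 = 196


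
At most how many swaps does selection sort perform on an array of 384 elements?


Each of the 383 passes places one element in its final position.
Pass 1: swap minimum into position 0
Pass 2: swap minimum of remaining into position 1
...
Pass 383: last two elements, one swap
Maximum swaps = 384 - 1 = 383


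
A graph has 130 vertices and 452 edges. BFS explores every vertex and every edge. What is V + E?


A full BFS traversal dequeues each vertex once and examines each edge once.
Vertex visits: 130
Edge visits: 452
V + E = 130 + 452 = 582


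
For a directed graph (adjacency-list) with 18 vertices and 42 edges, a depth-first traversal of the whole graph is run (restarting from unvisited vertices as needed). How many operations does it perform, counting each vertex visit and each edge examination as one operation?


A full DFS traversal visits each vertex once and examines each edge once.
V = 18
E = 42
Sum = 18 + 42 = 60


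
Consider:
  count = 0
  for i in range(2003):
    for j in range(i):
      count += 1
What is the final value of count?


For each i, the inner loop runs i times:
  i=0: inner runs 0 times
  i=1: inner runs 1 time
  i=2: inner runs 2 times
  i=3: inner runs 3 times
  i=4: inner runs 4 times
  i=5: inner runs 5 times
  i=6: inner runs 6 times
  i=7: inner runs 7 times
  ...
Total = 0 + 1 + 2 + ... + 2002 = 2003*(2003-1)/2 = 2005003


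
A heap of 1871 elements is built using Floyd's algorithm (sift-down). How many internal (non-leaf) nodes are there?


Leaf nodes occupy roughly half the array.
Sift-down is called for each internal node, starting from the last one.
Internal nodes = floor(n/2) = floor(1871/2) = 935


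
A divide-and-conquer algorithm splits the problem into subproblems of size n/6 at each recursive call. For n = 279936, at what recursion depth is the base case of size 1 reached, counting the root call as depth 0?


At each depth, the problem size is divided by 6:
  Depth 0: problem size = 279936
  Depth 1: problem size = 46656
  Depth 2: problem size = 7776
  Depth 3: problem size = 1296
  Depth 4: problem size = 216
  Depth 5: problem size = 36
  Depth 6: problem size = 6
  Depth 7: problem size = 1 (base case)
The base case is reached at depth log_6(279936) = 7 (the tree has 8 levels counting depth 0, but the depth asked for is 7).
Recursion depth = 7


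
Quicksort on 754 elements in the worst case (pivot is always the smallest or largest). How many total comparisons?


In the worst case, each partition step picks the worst pivot:
  Partition 1: 753 comparisons (n-1 elements to compare)
  Partition 2: 752 comparisons
  Partition 3: 751 comparisons
  Partition 4: 750 comparisons
  Partition 5: 749 comparisons
  ...
  Last partition: 0 comparisons
Total = (n-1) + (n-2) + ... + 1 + 0 = n*(n-1)/2
= 754*753/2 = 283881


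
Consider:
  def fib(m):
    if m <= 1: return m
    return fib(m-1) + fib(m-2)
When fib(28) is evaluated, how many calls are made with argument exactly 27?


Let N(m) = number of times fib(m) is called while evaluating fib(28).
N(28) = 1 (the initial call).
N(27) = 1 (only fib(28) calls it).
For 1 <= m <= 26: fib(m) is called by fib(m+1) and fib(m+2), so
  N(m) = N(m+1) + N(m+2).
fib(0) is called only by fib(2), so N(0) = N(2).
Walk down from m=28:
  N(28)=1, N(27)=1
N(27) = 1


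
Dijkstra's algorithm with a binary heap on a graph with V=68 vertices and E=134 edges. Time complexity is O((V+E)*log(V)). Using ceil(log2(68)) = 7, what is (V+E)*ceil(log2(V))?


Dijkstra with a binary heap: each vertex is extracted once, each edge may relax once.
Each heap operation costs O(log V).
V + E = 68 + 134 = 202
ceil(log2(68)) = 7 (since 2^6 = 64 < 68 <= 128 = 2^7)
Total heap work = (V+E) * ceil(log2(V)) = 202 * 7 = 1414


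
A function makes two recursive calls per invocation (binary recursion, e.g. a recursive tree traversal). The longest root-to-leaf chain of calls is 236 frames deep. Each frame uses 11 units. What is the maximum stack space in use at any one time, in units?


Binary recursion: the two calls run one after the other, so only one root-to-leaf chain of frames is on the stack at a time.
Maximum depth (longest chain) = 236 frames
Each frame = 11 units
Max stack space = 236 * 11 = 2596


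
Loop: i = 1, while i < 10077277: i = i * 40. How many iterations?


i multiplies by 40 each step:
i = 1 -> 40 -> 1600 -> 64000 -> 2560000 -> 102400000 (stop)
Iterations = ceil(log_40(10077277)) = 5


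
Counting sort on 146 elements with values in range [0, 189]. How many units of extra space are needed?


Output array size: 146 (to store sorted result)
Count array size: 190 (one slot per possible value, range 0 to 189)
Total extra space = 146 + 190 = 336


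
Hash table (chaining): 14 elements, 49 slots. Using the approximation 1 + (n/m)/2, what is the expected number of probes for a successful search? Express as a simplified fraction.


Computing expected probes:
alpha = 14/49
= 1 + alpha/2
= 1 + 14/(2*49)
= (2*49 + 14) / (2*49)
= 112/98 = 8/7


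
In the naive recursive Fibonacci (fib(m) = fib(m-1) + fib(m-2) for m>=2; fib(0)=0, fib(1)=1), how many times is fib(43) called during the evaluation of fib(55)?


Let N(m) = number of times fib(m) is called while evaluating fib(55).
N(55) = 1 (the initial call).
N(54) = 1 (only fib(55) calls it).
For 1 <= m <= 53: fib(m) is called by fib(m+1) and fib(m+2), so
  N(m) = N(m+1) + N(m+2).
fib(0) is called only by fib(2), so N(0) = N(2).
Walk down from m=55:
  N(55)=1, N(54)=1, N(53)=2, N(52)=3, N(51)=5, N(50)=8, N(49)=13, N(48)=21, N(47)=34, N(46)=55, N(45)=89, N(44)=144, N(43)=233
N(43) = 233


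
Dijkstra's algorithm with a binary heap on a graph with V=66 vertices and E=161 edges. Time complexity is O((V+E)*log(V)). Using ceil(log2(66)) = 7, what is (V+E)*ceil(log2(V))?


Dijkstra with a binary heap: each vertex is extracted once, each edge may relax once.
Each heap operation costs O(log V).
V + E = 66 + 161 = 227
ceil(log2(66)) = 7 (since 2^6 = 64 < 66 <= 128 = 2^7)
Total heap work = (V+E) * ceil(log2(V)) = 227 * 7 = 1589


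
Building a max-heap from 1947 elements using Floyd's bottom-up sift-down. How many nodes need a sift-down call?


In a heap of 1947 elements (0-indexed array):
  Last element index: 1946
  Parent of last element: floor((1946 - 1) / 2) = 972
  Internal nodes: indices 0 to 972
  Count = floor(1947/2) = 973


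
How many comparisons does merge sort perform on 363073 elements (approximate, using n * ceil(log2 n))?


Recursion depth: ceil(log2(363073)) = 19
Each recursion level merges n = 363073 elements
Total = 363073 * 19 = 6898387


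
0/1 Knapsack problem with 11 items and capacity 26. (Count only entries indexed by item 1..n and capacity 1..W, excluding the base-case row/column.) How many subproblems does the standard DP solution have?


The DP table is indexed by (item, capacity).
Rows: 11 items
Columns: 26 capacity values (1 to W)
Total subproblems = 11 * 26 = 286


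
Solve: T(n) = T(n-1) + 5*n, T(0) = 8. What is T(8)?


Expanding the recurrence:
T(8) = T(7) + 5*8
       = T(6) + 5*7 + 5*8
       ...
       = T(0) + 5*(1 + 2 + ... + 8)
       = 8 + 5 * 8*9/2
       = 8 + 5 * 36
       = 8 + 180 = 188


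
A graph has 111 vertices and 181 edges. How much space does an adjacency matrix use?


Adjacency matrix: V x V grid of entries
Space = V^2 = 111^2 = 111 * 111 = 12321


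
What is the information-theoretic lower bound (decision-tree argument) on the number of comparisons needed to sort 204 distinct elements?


A binary decision tree of height h has at most 2^h leaves and needs at least n! of them, so h >= ceil(log2(n!)).
204! is far too large to multiply out, so use Stirling's series:
  ln(n!) ~ n ln n - n + (1/2) ln(2 pi n) + 1/(12n)  (error below 1/(360 n^3), negligible here)
  ln(204) = 5.3181200
  n ln n = 204 * 5.3181200 = 1084.8965
  (1/2) ln(2 pi * 204) = (1/2) ln(1281.7698) = 3.5780
  1/(12*204) = 0.0004
  ln(204!) ~ 1084.8965 - 204 + 3.5780 + 0.0004 = 884.4749
Convert to base 2: log2(204!) = 884.4749 / ln 2 = 884.4749 / 0.69314718 = 1276.0276
ceil(1276.0276) = 1277


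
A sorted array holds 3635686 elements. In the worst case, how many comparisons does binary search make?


Halving sequence: 3635686 -> 1817843 -> 908921 -> 454460 -> 227230 -> 113615 -> 56807 -> 28403 -> 14201 -> 7100 -> 3550 -> 1775 -> 887 -> 443 -> 221 -> 110 -> 55 -> 27 -> 13 -> 6 -> 3 -> 1
Number of halvings = 21
Max comparisons = 21 + 1 = 22


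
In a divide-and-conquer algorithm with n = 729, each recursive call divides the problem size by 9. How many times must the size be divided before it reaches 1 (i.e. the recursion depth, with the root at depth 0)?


Number of divisions = log_9(729)
Sizes: 729 -> 81 -> 9 -> 1 (3 divisions)
Recursion depth = 3


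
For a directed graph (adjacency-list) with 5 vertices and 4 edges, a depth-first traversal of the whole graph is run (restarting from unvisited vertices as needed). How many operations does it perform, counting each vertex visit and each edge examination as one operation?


A full DFS traversal visits each vertex once and examines each edge once.
V = 5
E = 4
Sum = 5 + 4 = 9


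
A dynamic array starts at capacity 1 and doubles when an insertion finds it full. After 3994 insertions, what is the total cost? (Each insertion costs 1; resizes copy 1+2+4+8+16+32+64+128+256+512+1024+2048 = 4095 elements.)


Insertion cost: 3994 (one per element)
Resizes occur just before inserting elements 2, 3, 5, 9, ...
Elements copied at each resize: 1 + 2 + 4 + 8 + 16 + 32 + 64 + 128 + 256 + 512 + 1024 + 2048
Sum of copies = 4095 (geometric series: 2^k - 1)
Total = 3994 + 4095 = 8089


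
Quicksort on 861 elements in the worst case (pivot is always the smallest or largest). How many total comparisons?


In the worst case, each partition step picks the worst pivot:
  Partition 1: 860 comparisons (n-1 elements to compare)
  Partition 2: 859 comparisons
  Partition 3: 858 comparisons
  Partition 4: 857 comparisons
  Partition 5: 856 comparisons
  ...
  Last partition: 0 comparisons
Total = (n-1) + (n-2) + ... + 1 + 0 = n*(n-1)/2
= 861*860/2 = 370230


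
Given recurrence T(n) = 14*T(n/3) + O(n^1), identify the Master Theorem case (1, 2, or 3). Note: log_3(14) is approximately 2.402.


Master Theorem parameters: a=14, b=3, c=1
log_b(a) = 2.402
Compare b^c with a: 3^1 = 3 < 14, so c < log_b(a).
Comparing c=1 vs log_b(a)=2.402:
1 < 2.402 => Case 1
Result: T(n) = O(n^(log_3 14)) ~ O(n^2.402)
Master Theorem case = 1


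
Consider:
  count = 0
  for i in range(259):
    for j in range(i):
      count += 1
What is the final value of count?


For each i, the inner loop runs i times:
  i=0: inner runs 0 times
  i=1: inner runs 1 time
  i=2: inner runs 2 times
  i=3: inner runs 3 times
  i=4: inner runs 4 times
  i=5: inner runs 5 times
  i=6: inner runs 6 times
  i=7: inner runs 7 times
  ...
Total = 0 + 1 + 2 + ... + 258 = 259*(259-1)/2 = 33411


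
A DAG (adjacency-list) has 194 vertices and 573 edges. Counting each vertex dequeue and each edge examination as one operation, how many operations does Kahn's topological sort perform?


V = 194 (vertex processing)
E = 573 (edge processing)
V + E = 194 + 573 = 767


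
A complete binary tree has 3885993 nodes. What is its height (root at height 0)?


In a complete binary tree, level k holds nodes 2^k .. 2^(k+1)-1 (1-indexed).
Height = floor(log2(n)) = floor(log2(3885993)) = 21
Check: 2^21 = 2097152 <= 3885993 < 4194304 = 2^22


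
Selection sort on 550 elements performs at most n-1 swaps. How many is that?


Each of the 549 passes places one element in its final position.
Pass 1: swap minimum into position 0
Pass 2: swap minimum of remaining into position 1
...
Pass 549: last two elements, one swap
Maximum swaps = 550 - 1 = 549


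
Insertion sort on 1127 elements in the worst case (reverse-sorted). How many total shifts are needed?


In the worst case (reverse-sorted), each element shifts past all previous:
  Element 1: 1 shifts
  Element 2: 2 shifts
  Element 3: 3 shifts
  Element 4: 4 shifts
  Element 5: 5 shifts
  ...
  Element 1126: 1126 shifts
Total = 1 + 2 + ... + 1126
= 1127*(1127-1)/2 = 634501


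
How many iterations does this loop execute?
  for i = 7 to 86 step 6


The loop variable i takes values starting at 7 and increments by 6 each iteration.
Sequence: i = 7, 13, 19, 25, 31, 37, 43, 49, 55, ...
The upper bound 86 is inclusive, so the count is floor((last - first) / step) + 1:
floor((86 - 7) / 6) + 1 = floor(79/6) + 1 = 13 + 1 = 14


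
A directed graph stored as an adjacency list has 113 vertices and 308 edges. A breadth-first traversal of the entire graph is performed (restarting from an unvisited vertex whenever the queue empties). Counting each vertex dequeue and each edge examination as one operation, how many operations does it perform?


A full BFS traversal dequeues each vertex once and examines each edge once.
Vertex visits: 113
Edge visits: 308
V + E = 113 + 308 = 421
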